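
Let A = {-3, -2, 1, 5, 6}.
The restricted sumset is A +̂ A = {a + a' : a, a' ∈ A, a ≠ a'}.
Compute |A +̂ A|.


Restricted sumset: A +̂ A = {a + a' : a ∈ A, a' ∈ A, a ≠ a'}.
Equivalently, take A + A and drop any sum 2a that is achievable ONLY as a + a for a ∈ A (i.e. sums representable only with equal summands).
Enumerate pairs (a, a') with a < a' (symmetric, so each unordered pair gives one sum; this covers all a ≠ a'):
  -3 + -2 = -5
  -3 + 1 = -2
  -3 + 5 = 2
  -3 + 6 = 3
  -2 + 1 = -1
  -2 + 5 = 3
  -2 + 6 = 4
  1 + 5 = 6
  1 + 6 = 7
  5 + 6 = 11
Collected distinct sums: {-5, -2, -1, 2, 3, 4, 6, 7, 11}
|A +̂ A| = 9
(Reference bound: |A +̂ A| ≥ 2|A| - 3 for |A| ≥ 2, with |A| = 5 giving ≥ 7.)

|A +̂ A| = 9


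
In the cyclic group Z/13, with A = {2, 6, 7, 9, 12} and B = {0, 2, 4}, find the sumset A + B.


Work in Z/13Z: reduce every sum a + b modulo 13.
Enumerate all 15 pairs:
a = 2: 2+0=2, 2+2=4, 2+4=6
a = 6: 6+0=6, 6+2=8, 6+4=10
a = 7: 7+0=7, 7+2=9, 7+4=11
a = 9: 9+0=9, 9+2=11, 9+4=0
a = 12: 12+0=12, 12+2=1, 12+4=3
Distinct residues collected: {0, 1, 2, 3, 4, 6, 7, 8, 9, 10, 11, 12}
|A + B| = 12 (out of 13 total residues).

A + B = {0, 1, 2, 3, 4, 6, 7, 8, 9, 10, 11, 12}


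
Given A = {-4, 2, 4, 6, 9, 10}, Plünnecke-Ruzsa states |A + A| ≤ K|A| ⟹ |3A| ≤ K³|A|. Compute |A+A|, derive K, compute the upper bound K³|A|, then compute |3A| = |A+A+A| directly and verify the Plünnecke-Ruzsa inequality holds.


|A| = 6.
Step 1: Compute A + A by enumerating all 36 pairs.
A + A = {-8, -2, 0, 2, 4, 5, 6, 8, 10, 11, 12, 13, 14, 15, 16, 18, 19, 20}, so |A + A| = 18.
Step 2: Doubling constant K = |A + A|/|A| = 18/6 = 18/6 ≈ 3.0000.
Step 3: Plünnecke-Ruzsa gives |3A| ≤ K³·|A| = (3.0000)³ · 6 ≈ 162.0000.
Step 4: Compute 3A = A + A + A directly by enumerating all triples (a,b,c) ∈ A³; |3A| = 33.
Step 5: Check 33 ≤ 162.0000? Yes ✓.

K = 18/6, Plünnecke-Ruzsa bound K³|A| ≈ 162.0000, |3A| = 33, inequality holds.


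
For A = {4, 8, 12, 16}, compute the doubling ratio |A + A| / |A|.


|A| = 4.
Compute A + A by enumerating all 16 pairs.
A + A = {8, 12, 16, 20, 24, 28, 32}, so |A + A| = 7.
K = |A + A| / |A| = 7/4 (already in lowest terms) ≈ 1.7500.
Reference: AP of size 4 gives K = 7/4 ≈ 1.7500; a fully generic set of size 4 gives K ≈ 2.5000.

|A| = 4, |A + A| = 7, K = 7/4.


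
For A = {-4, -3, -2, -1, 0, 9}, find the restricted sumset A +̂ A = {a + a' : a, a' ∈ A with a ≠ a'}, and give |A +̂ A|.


Restricted sumset: A +̂ A = {a + a' : a ∈ A, a' ∈ A, a ≠ a'}.
Equivalently, take A + A and drop any sum 2a that is achievable ONLY as a + a for a ∈ A (i.e. sums representable only with equal summands).
Enumerate pairs (a, a') with a < a' (symmetric, so each unordered pair gives one sum; this covers all a ≠ a'):
  -4 + -3 = -7
  -4 + -2 = -6
  -4 + -1 = -5
  -4 + 0 = -4
  -4 + 9 = 5
  -3 + -2 = -5
  -3 + -1 = -4
  -3 + 0 = -3
  -3 + 9 = 6
  -2 + -1 = -3
  -2 + 0 = -2
  -2 + 9 = 7
  -1 + 0 = -1
  -1 + 9 = 8
  0 + 9 = 9
Collected distinct sums: {-7, -6, -5, -4, -3, -2, -1, 5, 6, 7, 8, 9}
|A +̂ A| = 12
(Reference bound: |A +̂ A| ≥ 2|A| - 3 for |A| ≥ 2, with |A| = 6 giving ≥ 9.)

|A +̂ A| = 12


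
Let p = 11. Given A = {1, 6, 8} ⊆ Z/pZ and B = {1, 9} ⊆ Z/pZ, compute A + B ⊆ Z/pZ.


Work in Z/11Z: reduce every sum a + b modulo 11.
Enumerate all 6 pairs:
a = 1: 1+1=2, 1+9=10
a = 6: 6+1=7, 6+9=4
a = 8: 8+1=9, 8+9=6
Distinct residues collected: {2, 4, 6, 7, 9, 10}
|A + B| = 6 (out of 11 total residues).

A + B = {2, 4, 6, 7, 9, 10}


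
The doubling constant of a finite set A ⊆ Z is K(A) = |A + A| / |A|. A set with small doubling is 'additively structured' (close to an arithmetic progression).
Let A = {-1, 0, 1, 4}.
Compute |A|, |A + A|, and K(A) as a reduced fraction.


|A| = 4.
Compute A + A by enumerating all 16 pairs.
A + A = {-2, -1, 0, 1, 2, 3, 4, 5, 8}, so |A + A| = 9.
K = |A + A| / |A| = 9/4 (already in lowest terms) ≈ 2.2500.
Reference: AP of size 4 gives K = 7/4 ≈ 1.7500; a fully generic set of size 4 gives K ≈ 2.5000.

|A| = 4, |A + A| = 9, K = 9/4.


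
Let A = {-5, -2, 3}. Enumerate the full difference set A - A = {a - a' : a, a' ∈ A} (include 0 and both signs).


A - A = {a - a' : a, a' ∈ A}.
Compute a - a' for each ordered pair (a, a'):
a = -5: -5--5=0, -5--2=-3, -5-3=-8
a = -2: -2--5=3, -2--2=0, -2-3=-5
a = 3: 3--5=8, 3--2=5, 3-3=0
Collecting distinct values (and noting 0 appears from a-a):
A - A = {-8, -5, -3, 0, 3, 5, 8}
|A - A| = 7

A - A = {-8, -5, -3, 0, 3, 5, 8}


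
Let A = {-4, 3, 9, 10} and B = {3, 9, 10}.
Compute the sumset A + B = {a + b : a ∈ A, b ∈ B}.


A + B = {a + b : a ∈ A, b ∈ B}.
Enumerate all |A|·|B| = 4·3 = 12 pairs (a, b) and collect distinct sums.
a = -4: -4+3=-1, -4+9=5, -4+10=6
a = 3: 3+3=6, 3+9=12, 3+10=13
a = 9: 9+3=12, 9+9=18, 9+10=19
a = 10: 10+3=13, 10+9=19, 10+10=20
Collecting distinct sums: A + B = {-1, 5, 6, 12, 13, 18, 19, 20}
|A + B| = 8

A + B = {-1, 5, 6, 12, 13, 18, 19, 20}


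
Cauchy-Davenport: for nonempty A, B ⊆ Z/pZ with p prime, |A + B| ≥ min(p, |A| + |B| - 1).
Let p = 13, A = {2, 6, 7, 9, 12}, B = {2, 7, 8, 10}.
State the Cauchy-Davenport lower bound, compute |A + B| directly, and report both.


Cauchy-Davenport: |A + B| ≥ min(p, |A| + |B| - 1) for A, B nonempty in Z/pZ.
|A| = 5, |B| = 4, p = 13.
CD lower bound = min(13, 5 + 4 - 1) = min(13, 8) = 8.
Compute A + B mod 13 directly:
a = 2: 2+2=4, 2+7=9, 2+8=10, 2+10=12
a = 6: 6+2=8, 6+7=0, 6+8=1, 6+10=3
a = 7: 7+2=9, 7+7=1, 7+8=2, 7+10=4
a = 9: 9+2=11, 9+7=3, 9+8=4, 9+10=6
a = 12: 12+2=1, 12+7=6, 12+8=7, 12+10=9
A + B = {0, 1, 2, 3, 4, 6, 7, 8, 9, 10, 11, 12}, so |A + B| = 12.
Verify: 12 ≥ 8? Yes ✓.

CD lower bound = 8, actual |A + B| = 12.


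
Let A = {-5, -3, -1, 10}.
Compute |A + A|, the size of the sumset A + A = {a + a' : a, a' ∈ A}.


A + A = {a + a' : a, a' ∈ A}; |A| = 4.
General bounds: 2|A| - 1 ≤ |A + A| ≤ |A|(|A|+1)/2, i.e. 7 ≤ |A + A| ≤ 10.
Lower bound 2|A|-1 is attained iff A is an arithmetic progression.
Enumerate sums a + a' for a ≤ a' (symmetric, so this suffices):
a = -5: -5+-5=-10, -5+-3=-8, -5+-1=-6, -5+10=5
a = -3: -3+-3=-6, -3+-1=-4, -3+10=7
a = -1: -1+-1=-2, -1+10=9
a = 10: 10+10=20
Distinct sums: {-10, -8, -6, -4, -2, 5, 7, 9, 20}
|A + A| = 9

|A + A| = 9


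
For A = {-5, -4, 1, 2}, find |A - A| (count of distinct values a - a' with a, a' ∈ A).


A - A = {a - a' : a, a' ∈ A}; |A| = 4.
Bounds: 2|A|-1 ≤ |A - A| ≤ |A|² - |A| + 1, i.e. 7 ≤ |A - A| ≤ 13.
Note: 0 ∈ A - A always (from a - a). The set is symmetric: if d ∈ A - A then -d ∈ A - A.
Enumerate nonzero differences d = a - a' with a > a' (then include -d):
Positive differences: {1, 5, 6, 7}
Full difference set: {0} ∪ (positive diffs) ∪ (negative diffs).
|A - A| = 1 + 2·4 = 9 (matches direct enumeration: 9).

|A - A| = 9


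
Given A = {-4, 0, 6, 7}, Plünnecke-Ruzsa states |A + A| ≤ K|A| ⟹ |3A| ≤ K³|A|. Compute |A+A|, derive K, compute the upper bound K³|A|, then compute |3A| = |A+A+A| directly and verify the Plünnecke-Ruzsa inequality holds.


|A| = 4.
Step 1: Compute A + A by enumerating all 16 pairs.
A + A = {-8, -4, 0, 2, 3, 6, 7, 12, 13, 14}, so |A + A| = 10.
Step 2: Doubling constant K = |A + A|/|A| = 10/4 = 10/4 ≈ 2.5000.
Step 3: Plünnecke-Ruzsa gives |3A| ≤ K³·|A| = (2.5000)³ · 4 ≈ 62.5000.
Step 4: Compute 3A = A + A + A directly by enumerating all triples (a,b,c) ∈ A³; |3A| = 20.
Step 5: Check 20 ≤ 62.5000? Yes ✓.

K = 10/4, Plünnecke-Ruzsa bound K³|A| ≈ 62.5000, |3A| = 20, inequality holds.


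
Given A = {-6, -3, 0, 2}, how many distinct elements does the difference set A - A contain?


A - A = {a - a' : a, a' ∈ A}; |A| = 4.
Bounds: 2|A|-1 ≤ |A - A| ≤ |A|² - |A| + 1, i.e. 7 ≤ |A - A| ≤ 13.
Note: 0 ∈ A - A always (from a - a). The set is symmetric: if d ∈ A - A then -d ∈ A - A.
Enumerate nonzero differences d = a - a' with a > a' (then include -d):
Positive differences: {2, 3, 5, 6, 8}
Full difference set: {0} ∪ (positive diffs) ∪ (negative diffs).
|A - A| = 1 + 2·5 = 11 (matches direct enumeration: 11).

|A - A| = 11


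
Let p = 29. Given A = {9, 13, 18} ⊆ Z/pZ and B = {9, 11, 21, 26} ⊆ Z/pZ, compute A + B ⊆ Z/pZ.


Work in Z/29Z: reduce every sum a + b modulo 29.
Enumerate all 12 pairs:
a = 9: 9+9=18, 9+11=20, 9+21=1, 9+26=6
a = 13: 13+9=22, 13+11=24, 13+21=5, 13+26=10
a = 18: 18+9=27, 18+11=0, 18+21=10, 18+26=15
Distinct residues collected: {0, 1, 5, 6, 10, 15, 18, 20, 22, 24, 27}
|A + B| = 11 (out of 29 total residues).

A + B = {0, 1, 5, 6, 10, 15, 18, 20, 22, 24, 27}


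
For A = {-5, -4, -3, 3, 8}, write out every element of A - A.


A - A = {a - a' : a, a' ∈ A}.
Compute a - a' for each ordered pair (a, a'):
a = -5: -5--5=0, -5--4=-1, -5--3=-2, -5-3=-8, -5-8=-13
a = -4: -4--5=1, -4--4=0, -4--3=-1, -4-3=-7, -4-8=-12
a = -3: -3--5=2, -3--4=1, -3--3=0, -3-3=-6, -3-8=-11
a = 3: 3--5=8, 3--4=7, 3--3=6, 3-3=0, 3-8=-5
a = 8: 8--5=13, 8--4=12, 8--3=11, 8-3=5, 8-8=0
Collecting distinct values (and noting 0 appears from a-a):
A - A = {-13, -12, -11, -8, -7, -6, -5, -2, -1, 0, 1, 2, 5, 6, 7, 8, 11, 12, 13}
|A - A| = 19

A - A = {-13, -12, -11, -8, -7, -6, -5, -2, -1, 0, 1, 2, 5, 6, 7, 8, 11, 12, 13}


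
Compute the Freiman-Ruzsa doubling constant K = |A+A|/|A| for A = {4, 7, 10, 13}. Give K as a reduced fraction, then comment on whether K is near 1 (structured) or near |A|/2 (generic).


|A| = 4.
Compute A + A by enumerating all 16 pairs.
A + A = {8, 11, 14, 17, 20, 23, 26}, so |A + A| = 7.
K = |A + A| / |A| = 7/4 (already in lowest terms) ≈ 1.7500.
Reference: AP of size 4 gives K = 7/4 ≈ 1.7500; a fully generic set of size 4 gives K ≈ 2.5000.

|A| = 4, |A + A| = 7, K = 7/4.


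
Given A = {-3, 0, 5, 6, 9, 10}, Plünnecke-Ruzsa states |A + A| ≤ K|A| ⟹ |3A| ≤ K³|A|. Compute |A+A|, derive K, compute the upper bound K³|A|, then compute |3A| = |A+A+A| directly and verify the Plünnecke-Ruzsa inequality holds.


|A| = 6.
Step 1: Compute A + A by enumerating all 36 pairs.
A + A = {-6, -3, 0, 2, 3, 5, 6, 7, 9, 10, 11, 12, 14, 15, 16, 18, 19, 20}, so |A + A| = 18.
Step 2: Doubling constant K = |A + A|/|A| = 18/6 = 18/6 ≈ 3.0000.
Step 3: Plünnecke-Ruzsa gives |3A| ≤ K³·|A| = (3.0000)³ · 6 ≈ 162.0000.
Step 4: Compute 3A = A + A + A directly by enumerating all triples (a,b,c) ∈ A³; |3A| = 34.
Step 5: Check 34 ≤ 162.0000? Yes ✓.

K = 18/6, Plünnecke-Ruzsa bound K³|A| ≈ 162.0000, |3A| = 34, inequality holds.


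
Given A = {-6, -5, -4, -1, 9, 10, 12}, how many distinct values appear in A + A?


A + A = {a + a' : a, a' ∈ A}; |A| = 7.
General bounds: 2|A| - 1 ≤ |A + A| ≤ |A|(|A|+1)/2, i.e. 13 ≤ |A + A| ≤ 28.
Lower bound 2|A|-1 is attained iff A is an arithmetic progression.
Enumerate sums a + a' for a ≤ a' (symmetric, so this suffices):
a = -6: -6+-6=-12, -6+-5=-11, -6+-4=-10, -6+-1=-7, -6+9=3, -6+10=4, -6+12=6
a = -5: -5+-5=-10, -5+-4=-9, -5+-1=-6, -5+9=4, -5+10=5, -5+12=7
a = -4: -4+-4=-8, -4+-1=-5, -4+9=5, -4+10=6, -4+12=8
a = -1: -1+-1=-2, -1+9=8, -1+10=9, -1+12=11
a = 9: 9+9=18, 9+10=19, 9+12=21
a = 10: 10+10=20, 10+12=22
a = 12: 12+12=24
Distinct sums: {-12, -11, -10, -9, -8, -7, -6, -5, -2, 3, 4, 5, 6, 7, 8, 9, 11, 18, 19, 20, 21, 22, 24}
|A + A| = 23

|A + A| = 23


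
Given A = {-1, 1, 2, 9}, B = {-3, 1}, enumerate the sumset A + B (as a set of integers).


A + B = {a + b : a ∈ A, b ∈ B}.
Enumerate all |A|·|B| = 4·2 = 8 pairs (a, b) and collect distinct sums.
a = -1: -1+-3=-4, -1+1=0
a = 1: 1+-3=-2, 1+1=2
a = 2: 2+-3=-1, 2+1=3
a = 9: 9+-3=6, 9+1=10
Collecting distinct sums: A + B = {-4, -2, -1, 0, 2, 3, 6, 10}
|A + B| = 8

A + B = {-4, -2, -1, 0, 2, 3, 6, 10}


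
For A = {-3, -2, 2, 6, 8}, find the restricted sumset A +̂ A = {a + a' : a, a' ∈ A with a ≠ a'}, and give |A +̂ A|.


Restricted sumset: A +̂ A = {a + a' : a ∈ A, a' ∈ A, a ≠ a'}.
Equivalently, take A + A and drop any sum 2a that is achievable ONLY as a + a for a ∈ A (i.e. sums representable only with equal summands).
Enumerate pairs (a, a') with a < a' (symmetric, so each unordered pair gives one sum; this covers all a ≠ a'):
  -3 + -2 = -5
  -3 + 2 = -1
  -3 + 6 = 3
  -3 + 8 = 5
  -2 + 2 = 0
  -2 + 6 = 4
  -2 + 8 = 6
  2 + 6 = 8
  2 + 8 = 10
  6 + 8 = 14
Collected distinct sums: {-5, -1, 0, 3, 4, 5, 6, 8, 10, 14}
|A +̂ A| = 10
(Reference bound: |A +̂ A| ≥ 2|A| - 3 for |A| ≥ 2, with |A| = 5 giving ≥ 7.)

|A +̂ A| = 10


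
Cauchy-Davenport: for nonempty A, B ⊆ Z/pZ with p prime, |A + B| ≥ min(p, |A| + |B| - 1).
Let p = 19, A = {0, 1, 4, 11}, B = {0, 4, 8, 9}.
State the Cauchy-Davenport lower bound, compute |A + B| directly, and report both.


Cauchy-Davenport: |A + B| ≥ min(p, |A| + |B| - 1) for A, B nonempty in Z/pZ.
|A| = 4, |B| = 4, p = 19.
CD lower bound = min(19, 4 + 4 - 1) = min(19, 7) = 7.
Compute A + B mod 19 directly:
a = 0: 0+0=0, 0+4=4, 0+8=8, 0+9=9
a = 1: 1+0=1, 1+4=5, 1+8=9, 1+9=10
a = 4: 4+0=4, 4+4=8, 4+8=12, 4+9=13
a = 11: 11+0=11, 11+4=15, 11+8=0, 11+9=1
A + B = {0, 1, 4, 5, 8, 9, 10, 11, 12, 13, 15}, so |A + B| = 11.
Verify: 11 ≥ 7? Yes ✓.

CD lower bound = 7, actual |A + B| = 11.


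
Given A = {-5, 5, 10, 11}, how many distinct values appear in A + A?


A + A = {a + a' : a, a' ∈ A}; |A| = 4.
General bounds: 2|A| - 1 ≤ |A + A| ≤ |A|(|A|+1)/2, i.e. 7 ≤ |A + A| ≤ 10.
Lower bound 2|A|-1 is attained iff A is an arithmetic progression.
Enumerate sums a + a' for a ≤ a' (symmetric, so this suffices):
a = -5: -5+-5=-10, -5+5=0, -5+10=5, -5+11=6
a = 5: 5+5=10, 5+10=15, 5+11=16
a = 10: 10+10=20, 10+11=21
a = 11: 11+11=22
Distinct sums: {-10, 0, 5, 6, 10, 15, 16, 20, 21, 22}
|A + A| = 10

|A + A| = 10


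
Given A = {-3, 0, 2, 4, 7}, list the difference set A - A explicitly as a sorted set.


A - A = {a - a' : a, a' ∈ A}.
Compute a - a' for each ordered pair (a, a'):
a = -3: -3--3=0, -3-0=-3, -3-2=-5, -3-4=-7, -3-7=-10
a = 0: 0--3=3, 0-0=0, 0-2=-2, 0-4=-4, 0-7=-7
a = 2: 2--3=5, 2-0=2, 2-2=0, 2-4=-2, 2-7=-5
a = 4: 4--3=7, 4-0=4, 4-2=2, 4-4=0, 4-7=-3
a = 7: 7--3=10, 7-0=7, 7-2=5, 7-4=3, 7-7=0
Collecting distinct values (and noting 0 appears from a-a):
A - A = {-10, -7, -5, -4, -3, -2, 0, 2, 3, 4, 5, 7, 10}
|A - A| = 13

A - A = {-10, -7, -5, -4, -3, -2, 0, 2, 3, 4, 5, 7, 10}


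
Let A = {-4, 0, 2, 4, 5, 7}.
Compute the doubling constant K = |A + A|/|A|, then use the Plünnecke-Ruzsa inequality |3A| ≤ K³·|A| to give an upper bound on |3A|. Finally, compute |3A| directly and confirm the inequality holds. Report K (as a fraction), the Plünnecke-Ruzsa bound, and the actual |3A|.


|A| = 6.
Step 1: Compute A + A by enumerating all 36 pairs.
A + A = {-8, -4, -2, 0, 1, 2, 3, 4, 5, 6, 7, 8, 9, 10, 11, 12, 14}, so |A + A| = 17.
Step 2: Doubling constant K = |A + A|/|A| = 17/6 = 17/6 ≈ 2.8333.
Step 3: Plünnecke-Ruzsa gives |3A| ≤ K³·|A| = (2.8333)³ · 6 ≈ 136.4722.
Step 4: Compute 3A = A + A + A directly by enumerating all triples (a,b,c) ∈ A³; |3A| = 28.
Step 5: Check 28 ≤ 136.4722? Yes ✓.

K = 17/6, Plünnecke-Ruzsa bound K³|A| ≈ 136.4722, |3A| = 28, inequality holds.


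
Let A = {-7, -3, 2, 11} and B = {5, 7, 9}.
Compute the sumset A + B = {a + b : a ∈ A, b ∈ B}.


A + B = {a + b : a ∈ A, b ∈ B}.
Enumerate all |A|·|B| = 4·3 = 12 pairs (a, b) and collect distinct sums.
a = -7: -7+5=-2, -7+7=0, -7+9=2
a = -3: -3+5=2, -3+7=4, -3+9=6
a = 2: 2+5=7, 2+7=9, 2+9=11
a = 11: 11+5=16, 11+7=18, 11+9=20
Collecting distinct sums: A + B = {-2, 0, 2, 4, 6, 7, 9, 11, 16, 18, 20}
|A + B| = 11

A + B = {-2, 0, 2, 4, 6, 7, 9, 11, 16, 18, 20}


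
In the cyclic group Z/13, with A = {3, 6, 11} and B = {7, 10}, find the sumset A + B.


Work in Z/13Z: reduce every sum a + b modulo 13.
Enumerate all 6 pairs:
a = 3: 3+7=10, 3+10=0
a = 6: 6+7=0, 6+10=3
a = 11: 11+7=5, 11+10=8
Distinct residues collected: {0, 3, 5, 8, 10}
|A + B| = 5 (out of 13 total residues).

A + B = {0, 3, 5, 8, 10}


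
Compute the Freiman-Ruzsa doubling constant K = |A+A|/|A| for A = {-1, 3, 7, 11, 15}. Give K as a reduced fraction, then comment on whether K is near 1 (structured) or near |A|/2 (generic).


|A| = 5.
Compute A + A by enumerating all 25 pairs.
A + A = {-2, 2, 6, 10, 14, 18, 22, 26, 30}, so |A + A| = 9.
K = |A + A| / |A| = 9/5 (already in lowest terms) ≈ 1.8000.
Reference: AP of size 5 gives K = 9/5 ≈ 1.8000; a fully generic set of size 5 gives K ≈ 3.0000.

|A| = 5, |A + A| = 9, K = 9/5.


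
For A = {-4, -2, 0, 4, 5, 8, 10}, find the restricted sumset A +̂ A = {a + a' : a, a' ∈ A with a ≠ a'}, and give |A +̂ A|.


Restricted sumset: A +̂ A = {a + a' : a ∈ A, a' ∈ A, a ≠ a'}.
Equivalently, take A + A and drop any sum 2a that is achievable ONLY as a + a for a ∈ A (i.e. sums representable only with equal summands).
Enumerate pairs (a, a') with a < a' (symmetric, so each unordered pair gives one sum; this covers all a ≠ a'):
  -4 + -2 = -6
  -4 + 0 = -4
  -4 + 4 = 0
  -4 + 5 = 1
  -4 + 8 = 4
  -4 + 10 = 6
  -2 + 0 = -2
  -2 + 4 = 2
  -2 + 5 = 3
  -2 + 8 = 6
  -2 + 10 = 8
  0 + 4 = 4
  0 + 5 = 5
  0 + 8 = 8
  0 + 10 = 10
  4 + 5 = 9
  4 + 8 = 12
  4 + 10 = 14
  5 + 8 = 13
  5 + 10 = 15
  8 + 10 = 18
Collected distinct sums: {-6, -4, -2, 0, 1, 2, 3, 4, 5, 6, 8, 9, 10, 12, 13, 14, 15, 18}
|A +̂ A| = 18
(Reference bound: |A +̂ A| ≥ 2|A| - 3 for |A| ≥ 2, with |A| = 7 giving ≥ 11.)

|A +̂ A| = 18


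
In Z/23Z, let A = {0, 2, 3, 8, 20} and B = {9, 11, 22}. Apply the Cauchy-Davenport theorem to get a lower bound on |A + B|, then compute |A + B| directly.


Cauchy-Davenport: |A + B| ≥ min(p, |A| + |B| - 1) for A, B nonempty in Z/pZ.
|A| = 5, |B| = 3, p = 23.
CD lower bound = min(23, 5 + 3 - 1) = min(23, 7) = 7.
Compute A + B mod 23 directly:
a = 0: 0+9=9, 0+11=11, 0+22=22
a = 2: 2+9=11, 2+11=13, 2+22=1
a = 3: 3+9=12, 3+11=14, 3+22=2
a = 8: 8+9=17, 8+11=19, 8+22=7
a = 20: 20+9=6, 20+11=8, 20+22=19
A + B = {1, 2, 6, 7, 8, 9, 11, 12, 13, 14, 17, 19, 22}, so |A + B| = 13.
Verify: 13 ≥ 7? Yes ✓.

CD lower bound = 7, actual |A + B| = 13.


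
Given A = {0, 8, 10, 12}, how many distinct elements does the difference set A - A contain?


A - A = {a - a' : a, a' ∈ A}; |A| = 4.
Bounds: 2|A|-1 ≤ |A - A| ≤ |A|² - |A| + 1, i.e. 7 ≤ |A - A| ≤ 13.
Note: 0 ∈ A - A always (from a - a). The set is symmetric: if d ∈ A - A then -d ∈ A - A.
Enumerate nonzero differences d = a - a' with a > a' (then include -d):
Positive differences: {2, 4, 8, 10, 12}
Full difference set: {0} ∪ (positive diffs) ∪ (negative diffs).
|A - A| = 1 + 2·5 = 11 (matches direct enumeration: 11).

|A - A| = 11


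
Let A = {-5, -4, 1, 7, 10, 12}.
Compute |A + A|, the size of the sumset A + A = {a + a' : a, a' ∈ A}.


A + A = {a + a' : a, a' ∈ A}; |A| = 6.
General bounds: 2|A| - 1 ≤ |A + A| ≤ |A|(|A|+1)/2, i.e. 11 ≤ |A + A| ≤ 21.
Lower bound 2|A|-1 is attained iff A is an arithmetic progression.
Enumerate sums a + a' for a ≤ a' (symmetric, so this suffices):
a = -5: -5+-5=-10, -5+-4=-9, -5+1=-4, -5+7=2, -5+10=5, -5+12=7
a = -4: -4+-4=-8, -4+1=-3, -4+7=3, -4+10=6, -4+12=8
a = 1: 1+1=2, 1+7=8, 1+10=11, 1+12=13
a = 7: 7+7=14, 7+10=17, 7+12=19
a = 10: 10+10=20, 10+12=22
a = 12: 12+12=24
Distinct sums: {-10, -9, -8, -4, -3, 2, 3, 5, 6, 7, 8, 11, 13, 14, 17, 19, 20, 22, 24}
|A + A| = 19

|A + A| = 19


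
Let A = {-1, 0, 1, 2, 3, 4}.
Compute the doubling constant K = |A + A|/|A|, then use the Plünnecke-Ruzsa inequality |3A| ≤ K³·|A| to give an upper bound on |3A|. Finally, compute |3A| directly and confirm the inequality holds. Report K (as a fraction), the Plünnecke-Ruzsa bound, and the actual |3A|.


|A| = 6.
Step 1: Compute A + A by enumerating all 36 pairs.
A + A = {-2, -1, 0, 1, 2, 3, 4, 5, 6, 7, 8}, so |A + A| = 11.
Step 2: Doubling constant K = |A + A|/|A| = 11/6 = 11/6 ≈ 1.8333.
Step 3: Plünnecke-Ruzsa gives |3A| ≤ K³·|A| = (1.8333)³ · 6 ≈ 36.9722.
Step 4: Compute 3A = A + A + A directly by enumerating all triples (a,b,c) ∈ A³; |3A| = 16.
Step 5: Check 16 ≤ 36.9722? Yes ✓.

K = 11/6, Plünnecke-Ruzsa bound K³|A| ≈ 36.9722, |3A| = 16, inequality holds.


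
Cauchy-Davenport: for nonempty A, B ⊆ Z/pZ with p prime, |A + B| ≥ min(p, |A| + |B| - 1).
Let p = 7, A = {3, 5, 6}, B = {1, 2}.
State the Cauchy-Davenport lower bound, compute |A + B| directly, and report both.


Cauchy-Davenport: |A + B| ≥ min(p, |A| + |B| - 1) for A, B nonempty in Z/pZ.
|A| = 3, |B| = 2, p = 7.
CD lower bound = min(7, 3 + 2 - 1) = min(7, 4) = 4.
Compute A + B mod 7 directly:
a = 3: 3+1=4, 3+2=5
a = 5: 5+1=6, 5+2=0
a = 6: 6+1=0, 6+2=1
A + B = {0, 1, 4, 5, 6}, so |A + B| = 5.
Verify: 5 ≥ 4? Yes ✓.

CD lower bound = 4, actual |A + B| = 5.


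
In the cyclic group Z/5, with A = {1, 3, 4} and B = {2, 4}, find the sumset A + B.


Work in Z/5Z: reduce every sum a + b modulo 5.
Enumerate all 6 pairs:
a = 1: 1+2=3, 1+4=0
a = 3: 3+2=0, 3+4=2
a = 4: 4+2=1, 4+4=3
Distinct residues collected: {0, 1, 2, 3}
|A + B| = 4 (out of 5 total residues).

A + B = {0, 1, 2, 3}


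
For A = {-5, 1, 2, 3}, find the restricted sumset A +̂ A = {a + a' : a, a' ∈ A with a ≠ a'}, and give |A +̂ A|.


Restricted sumset: A +̂ A = {a + a' : a ∈ A, a' ∈ A, a ≠ a'}.
Equivalently, take A + A and drop any sum 2a that is achievable ONLY as a + a for a ∈ A (i.e. sums representable only with equal summands).
Enumerate pairs (a, a') with a < a' (symmetric, so each unordered pair gives one sum; this covers all a ≠ a'):
  -5 + 1 = -4
  -5 + 2 = -3
  -5 + 3 = -2
  1 + 2 = 3
  1 + 3 = 4
  2 + 3 = 5
Collected distinct sums: {-4, -3, -2, 3, 4, 5}
|A +̂ A| = 6
(Reference bound: |A +̂ A| ≥ 2|A| - 3 for |A| ≥ 2, with |A| = 4 giving ≥ 5.)

|A +̂ A| = 6


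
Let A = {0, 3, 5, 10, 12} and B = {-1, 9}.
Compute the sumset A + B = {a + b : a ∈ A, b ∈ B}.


A + B = {a + b : a ∈ A, b ∈ B}.
Enumerate all |A|·|B| = 5·2 = 10 pairs (a, b) and collect distinct sums.
a = 0: 0+-1=-1, 0+9=9
a = 3: 3+-1=2, 3+9=12
a = 5: 5+-1=4, 5+9=14
a = 10: 10+-1=9, 10+9=19
a = 12: 12+-1=11, 12+9=21
Collecting distinct sums: A + B = {-1, 2, 4, 9, 11, 12, 14, 19, 21}
|A + B| = 9

A + B = {-1, 2, 4, 9, 11, 12, 14, 19, 21}


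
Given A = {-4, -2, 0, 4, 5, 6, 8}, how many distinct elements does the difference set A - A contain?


A - A = {a - a' : a, a' ∈ A}; |A| = 7.
Bounds: 2|A|-1 ≤ |A - A| ≤ |A|² - |A| + 1, i.e. 13 ≤ |A - A| ≤ 43.
Note: 0 ∈ A - A always (from a - a). The set is symmetric: if d ∈ A - A then -d ∈ A - A.
Enumerate nonzero differences d = a - a' with a > a' (then include -d):
Positive differences: {1, 2, 3, 4, 5, 6, 7, 8, 9, 10, 12}
Full difference set: {0} ∪ (positive diffs) ∪ (negative diffs).
|A - A| = 1 + 2·11 = 23 (matches direct enumeration: 23).

|A - A| = 23


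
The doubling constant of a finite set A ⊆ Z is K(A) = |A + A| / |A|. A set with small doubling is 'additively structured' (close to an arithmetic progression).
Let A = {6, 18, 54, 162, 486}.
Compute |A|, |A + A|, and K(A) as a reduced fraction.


|A| = 5.
Compute A + A by enumerating all 25 pairs.
A + A = {12, 24, 36, 60, 72, 108, 168, 180, 216, 324, 492, 504, 540, 648, 972}, so |A + A| = 15.
K = |A + A| / |A| = 15/5 = 3/1 ≈ 3.0000.
Reference: AP of size 5 gives K = 9/5 ≈ 1.8000; a fully generic set of size 5 gives K ≈ 3.0000.

|A| = 5, |A + A| = 15, K = 15/5 = 3/1.


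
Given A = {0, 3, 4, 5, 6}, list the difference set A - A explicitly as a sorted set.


A - A = {a - a' : a, a' ∈ A}.
Compute a - a' for each ordered pair (a, a'):
a = 0: 0-0=0, 0-3=-3, 0-4=-4, 0-5=-5, 0-6=-6
a = 3: 3-0=3, 3-3=0, 3-4=-1, 3-5=-2, 3-6=-3
a = 4: 4-0=4, 4-3=1, 4-4=0, 4-5=-1, 4-6=-2
a = 5: 5-0=5, 5-3=2, 5-4=1, 5-5=0, 5-6=-1
a = 6: 6-0=6, 6-3=3, 6-4=2, 6-5=1, 6-6=0
Collecting distinct values (and noting 0 appears from a-a):
A - A = {-6, -5, -4, -3, -2, -1, 0, 1, 2, 3, 4, 5, 6}
|A - A| = 13

A - A = {-6, -5, -4, -3, -2, -1, 0, 1, 2, 3, 4, 5, 6}


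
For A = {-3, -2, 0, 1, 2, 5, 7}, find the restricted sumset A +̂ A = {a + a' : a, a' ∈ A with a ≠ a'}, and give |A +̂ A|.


Restricted sumset: A +̂ A = {a + a' : a ∈ A, a' ∈ A, a ≠ a'}.
Equivalently, take A + A and drop any sum 2a that is achievable ONLY as a + a for a ∈ A (i.e. sums representable only with equal summands).
Enumerate pairs (a, a') with a < a' (symmetric, so each unordered pair gives one sum; this covers all a ≠ a'):
  -3 + -2 = -5
  -3 + 0 = -3
  -3 + 1 = -2
  -3 + 2 = -1
  -3 + 5 = 2
  -3 + 7 = 4
  -2 + 0 = -2
  -2 + 1 = -1
  -2 + 2 = 0
  -2 + 5 = 3
  -2 + 7 = 5
  0 + 1 = 1
  0 + 2 = 2
  0 + 5 = 5
  0 + 7 = 7
  1 + 2 = 3
  1 + 5 = 6
  1 + 7 = 8
  2 + 5 = 7
  2 + 7 = 9
  5 + 7 = 12
Collected distinct sums: {-5, -3, -2, -1, 0, 1, 2, 3, 4, 5, 6, 7, 8, 9, 12}
|A +̂ A| = 15
(Reference bound: |A +̂ A| ≥ 2|A| - 3 for |A| ≥ 2, with |A| = 7 giving ≥ 11.)

|A +̂ A| = 15


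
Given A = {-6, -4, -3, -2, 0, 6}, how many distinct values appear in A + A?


A + A = {a + a' : a, a' ∈ A}; |A| = 6.
General bounds: 2|A| - 1 ≤ |A + A| ≤ |A|(|A|+1)/2, i.e. 11 ≤ |A + A| ≤ 21.
Lower bound 2|A|-1 is attained iff A is an arithmetic progression.
Enumerate sums a + a' for a ≤ a' (symmetric, so this suffices):
a = -6: -6+-6=-12, -6+-4=-10, -6+-3=-9, -6+-2=-8, -6+0=-6, -6+6=0
a = -4: -4+-4=-8, -4+-3=-7, -4+-2=-6, -4+0=-4, -4+6=2
a = -3: -3+-3=-6, -3+-2=-5, -3+0=-3, -3+6=3
a = -2: -2+-2=-4, -2+0=-2, -2+6=4
a = 0: 0+0=0, 0+6=6
a = 6: 6+6=12
Distinct sums: {-12, -10, -9, -8, -7, -6, -5, -4, -3, -2, 0, 2, 3, 4, 6, 12}
|A + A| = 16

|A + A| = 16


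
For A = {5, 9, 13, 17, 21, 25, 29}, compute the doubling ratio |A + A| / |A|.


|A| = 7.
Compute A + A by enumerating all 49 pairs.
A + A = {10, 14, 18, 22, 26, 30, 34, 38, 42, 46, 50, 54, 58}, so |A + A| = 13.
K = |A + A| / |A| = 13/7 (already in lowest terms) ≈ 1.8571.
Reference: AP of size 7 gives K = 13/7 ≈ 1.8571; a fully generic set of size 7 gives K ≈ 4.0000.

|A| = 7, |A + A| = 13, K = 13/7.


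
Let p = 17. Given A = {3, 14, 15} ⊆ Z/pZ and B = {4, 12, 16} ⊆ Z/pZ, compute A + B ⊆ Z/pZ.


Work in Z/17Z: reduce every sum a + b modulo 17.
Enumerate all 9 pairs:
a = 3: 3+4=7, 3+12=15, 3+16=2
a = 14: 14+4=1, 14+12=9, 14+16=13
a = 15: 15+4=2, 15+12=10, 15+16=14
Distinct residues collected: {1, 2, 7, 9, 10, 13, 14, 15}
|A + B| = 8 (out of 17 total residues).

A + B = {1, 2, 7, 9, 10, 13, 14, 15}


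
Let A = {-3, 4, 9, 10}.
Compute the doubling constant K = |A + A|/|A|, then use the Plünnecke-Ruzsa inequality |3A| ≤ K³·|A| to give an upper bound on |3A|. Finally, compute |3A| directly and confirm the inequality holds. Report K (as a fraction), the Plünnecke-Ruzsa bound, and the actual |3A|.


|A| = 4.
Step 1: Compute A + A by enumerating all 16 pairs.
A + A = {-6, 1, 6, 7, 8, 13, 14, 18, 19, 20}, so |A + A| = 10.
Step 2: Doubling constant K = |A + A|/|A| = 10/4 = 10/4 ≈ 2.5000.
Step 3: Plünnecke-Ruzsa gives |3A| ≤ K³·|A| = (2.5000)³ · 4 ≈ 62.5000.
Step 4: Compute 3A = A + A + A directly by enumerating all triples (a,b,c) ∈ A³; |3A| = 19.
Step 5: Check 19 ≤ 62.5000? Yes ✓.

K = 10/4, Plünnecke-Ruzsa bound K³|A| ≈ 62.5000, |3A| = 19, inequality holds.


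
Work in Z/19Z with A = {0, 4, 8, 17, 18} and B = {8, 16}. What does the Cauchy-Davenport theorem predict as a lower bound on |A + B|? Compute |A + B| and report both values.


Cauchy-Davenport: |A + B| ≥ min(p, |A| + |B| - 1) for A, B nonempty in Z/pZ.
|A| = 5, |B| = 2, p = 19.
CD lower bound = min(19, 5 + 2 - 1) = min(19, 6) = 6.
Compute A + B mod 19 directly:
a = 0: 0+8=8, 0+16=16
a = 4: 4+8=12, 4+16=1
a = 8: 8+8=16, 8+16=5
a = 17: 17+8=6, 17+16=14
a = 18: 18+8=7, 18+16=15
A + B = {1, 5, 6, 7, 8, 12, 14, 15, 16}, so |A + B| = 9.
Verify: 9 ≥ 6? Yes ✓.

CD lower bound = 6, actual |A + B| = 9.


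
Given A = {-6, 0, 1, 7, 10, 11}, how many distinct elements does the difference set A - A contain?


A - A = {a - a' : a, a' ∈ A}; |A| = 6.
Bounds: 2|A|-1 ≤ |A - A| ≤ |A|² - |A| + 1, i.e. 11 ≤ |A - A| ≤ 31.
Note: 0 ∈ A - A always (from a - a). The set is symmetric: if d ∈ A - A then -d ∈ A - A.
Enumerate nonzero differences d = a - a' with a > a' (then include -d):
Positive differences: {1, 3, 4, 6, 7, 9, 10, 11, 13, 16, 17}
Full difference set: {0} ∪ (positive diffs) ∪ (negative diffs).
|A - A| = 1 + 2·11 = 23 (matches direct enumeration: 23).

|A - A| = 23


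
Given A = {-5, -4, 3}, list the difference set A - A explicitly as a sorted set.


A - A = {a - a' : a, a' ∈ A}.
Compute a - a' for each ordered pair (a, a'):
a = -5: -5--5=0, -5--4=-1, -5-3=-8
a = -4: -4--5=1, -4--4=0, -4-3=-7
a = 3: 3--5=8, 3--4=7, 3-3=0
Collecting distinct values (and noting 0 appears from a-a):
A - A = {-8, -7, -1, 0, 1, 7, 8}
|A - A| = 7

A - A = {-8, -7, -1, 0, 1, 7, 8}


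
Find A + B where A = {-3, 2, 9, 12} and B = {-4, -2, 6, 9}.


A + B = {a + b : a ∈ A, b ∈ B}.
Enumerate all |A|·|B| = 4·4 = 16 pairs (a, b) and collect distinct sums.
a = -3: -3+-4=-7, -3+-2=-5, -3+6=3, -3+9=6
a = 2: 2+-4=-2, 2+-2=0, 2+6=8, 2+9=11
a = 9: 9+-4=5, 9+-2=7, 9+6=15, 9+9=18
a = 12: 12+-4=8, 12+-2=10, 12+6=18, 12+9=21
Collecting distinct sums: A + B = {-7, -5, -2, 0, 3, 5, 6, 7, 8, 10, 11, 15, 18, 21}
|A + B| = 14

A + B = {-7, -5, -2, 0, 3, 5, 6, 7, 8, 10, 11, 15, 18, 21}


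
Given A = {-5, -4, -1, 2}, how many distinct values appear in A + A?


A + A = {a + a' : a, a' ∈ A}; |A| = 4.
General bounds: 2|A| - 1 ≤ |A + A| ≤ |A|(|A|+1)/2, i.e. 7 ≤ |A + A| ≤ 10.
Lower bound 2|A|-1 is attained iff A is an arithmetic progression.
Enumerate sums a + a' for a ≤ a' (symmetric, so this suffices):
a = -5: -5+-5=-10, -5+-4=-9, -5+-1=-6, -5+2=-3
a = -4: -4+-4=-8, -4+-1=-5, -4+2=-2
a = -1: -1+-1=-2, -1+2=1
a = 2: 2+2=4
Distinct sums: {-10, -9, -8, -6, -5, -3, -2, 1, 4}
|A + A| = 9

|A + A| = 9


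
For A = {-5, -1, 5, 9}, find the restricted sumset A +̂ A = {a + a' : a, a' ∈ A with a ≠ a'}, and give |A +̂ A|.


Restricted sumset: A +̂ A = {a + a' : a ∈ A, a' ∈ A, a ≠ a'}.
Equivalently, take A + A and drop any sum 2a that is achievable ONLY as a + a for a ∈ A (i.e. sums representable only with equal summands).
Enumerate pairs (a, a') with a < a' (symmetric, so each unordered pair gives one sum; this covers all a ≠ a'):
  -5 + -1 = -6
  -5 + 5 = 0
  -5 + 9 = 4
  -1 + 5 = 4
  -1 + 9 = 8
  5 + 9 = 14
Collected distinct sums: {-6, 0, 4, 8, 14}
|A +̂ A| = 5
(Reference bound: |A +̂ A| ≥ 2|A| - 3 for |A| ≥ 2, with |A| = 4 giving ≥ 5.)

|A +̂ A| = 5


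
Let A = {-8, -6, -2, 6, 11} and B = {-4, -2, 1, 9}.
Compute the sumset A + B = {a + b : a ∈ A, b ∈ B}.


A + B = {a + b : a ∈ A, b ∈ B}.
Enumerate all |A|·|B| = 5·4 = 20 pairs (a, b) and collect distinct sums.
a = -8: -8+-4=-12, -8+-2=-10, -8+1=-7, -8+9=1
a = -6: -6+-4=-10, -6+-2=-8, -6+1=-5, -6+9=3
a = -2: -2+-4=-6, -2+-2=-4, -2+1=-1, -2+9=7
a = 6: 6+-4=2, 6+-2=4, 6+1=7, 6+9=15
a = 11: 11+-4=7, 11+-2=9, 11+1=12, 11+9=20
Collecting distinct sums: A + B = {-12, -10, -8, -7, -6, -5, -4, -1, 1, 2, 3, 4, 7, 9, 12, 15, 20}
|A + B| = 17

A + B = {-12, -10, -8, -7, -6, -5, -4, -1, 1, 2, 3, 4, 7, 9, 12, 15, 20}


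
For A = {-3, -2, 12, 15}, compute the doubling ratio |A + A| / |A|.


|A| = 4.
Compute A + A by enumerating all 16 pairs.
A + A = {-6, -5, -4, 9, 10, 12, 13, 24, 27, 30}, so |A + A| = 10.
K = |A + A| / |A| = 10/4 = 5/2 ≈ 2.5000.
Reference: AP of size 4 gives K = 7/4 ≈ 1.7500; a fully generic set of size 4 gives K ≈ 2.5000.

|A| = 4, |A + A| = 10, K = 10/4 = 5/2.


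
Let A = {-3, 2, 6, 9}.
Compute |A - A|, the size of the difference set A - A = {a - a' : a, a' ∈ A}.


A - A = {a - a' : a, a' ∈ A}; |A| = 4.
Bounds: 2|A|-1 ≤ |A - A| ≤ |A|² - |A| + 1, i.e. 7 ≤ |A - A| ≤ 13.
Note: 0 ∈ A - A always (from a - a). The set is symmetric: if d ∈ A - A then -d ∈ A - A.
Enumerate nonzero differences d = a - a' with a > a' (then include -d):
Positive differences: {3, 4, 5, 7, 9, 12}
Full difference set: {0} ∪ (positive diffs) ∪ (negative diffs).
|A - A| = 1 + 2·6 = 13 (matches direct enumeration: 13).

|A - A| = 13


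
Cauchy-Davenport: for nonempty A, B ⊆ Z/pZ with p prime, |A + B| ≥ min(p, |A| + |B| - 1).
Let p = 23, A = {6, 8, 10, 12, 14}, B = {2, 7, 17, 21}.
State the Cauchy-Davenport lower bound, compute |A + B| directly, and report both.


Cauchy-Davenport: |A + B| ≥ min(p, |A| + |B| - 1) for A, B nonempty in Z/pZ.
|A| = 5, |B| = 4, p = 23.
CD lower bound = min(23, 5 + 4 - 1) = min(23, 8) = 8.
Compute A + B mod 23 directly:
a = 6: 6+2=8, 6+7=13, 6+17=0, 6+21=4
a = 8: 8+2=10, 8+7=15, 8+17=2, 8+21=6
a = 10: 10+2=12, 10+7=17, 10+17=4, 10+21=8
a = 12: 12+2=14, 12+7=19, 12+17=6, 12+21=10
a = 14: 14+2=16, 14+7=21, 14+17=8, 14+21=12
A + B = {0, 2, 4, 6, 8, 10, 12, 13, 14, 15, 16, 17, 19, 21}, so |A + B| = 14.
Verify: 14 ≥ 8? Yes ✓.

CD lower bound = 8, actual |A + B| = 14.


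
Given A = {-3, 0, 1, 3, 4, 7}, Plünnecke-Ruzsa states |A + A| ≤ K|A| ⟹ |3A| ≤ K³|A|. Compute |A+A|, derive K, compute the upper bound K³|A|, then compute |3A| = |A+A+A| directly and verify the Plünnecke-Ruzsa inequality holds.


|A| = 6.
Step 1: Compute A + A by enumerating all 36 pairs.
A + A = {-6, -3, -2, 0, 1, 2, 3, 4, 5, 6, 7, 8, 10, 11, 14}, so |A + A| = 15.
Step 2: Doubling constant K = |A + A|/|A| = 15/6 = 15/6 ≈ 2.5000.
Step 3: Plünnecke-Ruzsa gives |3A| ≤ K³·|A| = (2.5000)³ · 6 ≈ 93.7500.
Step 4: Compute 3A = A + A + A directly by enumerating all triples (a,b,c) ∈ A³; |3A| = 25.
Step 5: Check 25 ≤ 93.7500? Yes ✓.

K = 15/6, Plünnecke-Ruzsa bound K³|A| ≈ 93.7500, |3A| = 25, inequality holds.


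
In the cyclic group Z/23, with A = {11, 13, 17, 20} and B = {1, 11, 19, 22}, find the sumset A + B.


Work in Z/23Z: reduce every sum a + b modulo 23.
Enumerate all 16 pairs:
a = 11: 11+1=12, 11+11=22, 11+19=7, 11+22=10
a = 13: 13+1=14, 13+11=1, 13+19=9, 13+22=12
a = 17: 17+1=18, 17+11=5, 17+19=13, 17+22=16
a = 20: 20+1=21, 20+11=8, 20+19=16, 20+22=19
Distinct residues collected: {1, 5, 7, 8, 9, 10, 12, 13, 14, 16, 18, 19, 21, 22}
|A + B| = 14 (out of 23 total residues).

A + B = {1, 5, 7, 8, 9, 10, 12, 13, 14, 16, 18, 19, 21, 22}


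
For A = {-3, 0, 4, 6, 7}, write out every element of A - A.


A - A = {a - a' : a, a' ∈ A}.
Compute a - a' for each ordered pair (a, a'):
a = -3: -3--3=0, -3-0=-3, -3-4=-7, -3-6=-9, -3-7=-10
a = 0: 0--3=3, 0-0=0, 0-4=-4, 0-6=-6, 0-7=-7
a = 4: 4--3=7, 4-0=4, 4-4=0, 4-6=-2, 4-7=-3
a = 6: 6--3=9, 6-0=6, 6-4=2, 6-6=0, 6-7=-1
a = 7: 7--3=10, 7-0=7, 7-4=3, 7-6=1, 7-7=0
Collecting distinct values (and noting 0 appears from a-a):
A - A = {-10, -9, -7, -6, -4, -3, -2, -1, 0, 1, 2, 3, 4, 6, 7, 9, 10}
|A - A| = 17

A - A = {-10, -9, -7, -6, -4, -3, -2, -1, 0, 1, 2, 3, 4, 6, 7, 9, 10}


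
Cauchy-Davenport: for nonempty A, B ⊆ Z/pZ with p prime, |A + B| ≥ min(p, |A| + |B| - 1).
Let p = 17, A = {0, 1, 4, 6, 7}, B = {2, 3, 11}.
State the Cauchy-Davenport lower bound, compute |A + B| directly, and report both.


Cauchy-Davenport: |A + B| ≥ min(p, |A| + |B| - 1) for A, B nonempty in Z/pZ.
|A| = 5, |B| = 3, p = 17.
CD lower bound = min(17, 5 + 3 - 1) = min(17, 7) = 7.
Compute A + B mod 17 directly:
a = 0: 0+2=2, 0+3=3, 0+11=11
a = 1: 1+2=3, 1+3=4, 1+11=12
a = 4: 4+2=6, 4+3=7, 4+11=15
a = 6: 6+2=8, 6+3=9, 6+11=0
a = 7: 7+2=9, 7+3=10, 7+11=1
A + B = {0, 1, 2, 3, 4, 6, 7, 8, 9, 10, 11, 12, 15}, so |A + B| = 13.
Verify: 13 ≥ 7? Yes ✓.

CD lower bound = 7, actual |A + B| = 13.


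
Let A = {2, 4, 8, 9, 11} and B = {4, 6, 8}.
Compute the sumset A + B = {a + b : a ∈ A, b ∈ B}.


A + B = {a + b : a ∈ A, b ∈ B}.
Enumerate all |A|·|B| = 5·3 = 15 pairs (a, b) and collect distinct sums.
a = 2: 2+4=6, 2+6=8, 2+8=10
a = 4: 4+4=8, 4+6=10, 4+8=12
a = 8: 8+4=12, 8+6=14, 8+8=16
a = 9: 9+4=13, 9+6=15, 9+8=17
a = 11: 11+4=15, 11+6=17, 11+8=19
Collecting distinct sums: A + B = {6, 8, 10, 12, 13, 14, 15, 16, 17, 19}
|A + B| = 10

A + B = {6, 8, 10, 12, 13, 14, 15, 16, 17, 19}


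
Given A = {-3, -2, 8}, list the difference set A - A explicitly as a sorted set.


A - A = {a - a' : a, a' ∈ A}.
Compute a - a' for each ordered pair (a, a'):
a = -3: -3--3=0, -3--2=-1, -3-8=-11
a = -2: -2--3=1, -2--2=0, -2-8=-10
a = 8: 8--3=11, 8--2=10, 8-8=0
Collecting distinct values (and noting 0 appears from a-a):
A - A = {-11, -10, -1, 0, 1, 10, 11}
|A - A| = 7

A - A = {-11, -10, -1, 0, 1, 10, 11}


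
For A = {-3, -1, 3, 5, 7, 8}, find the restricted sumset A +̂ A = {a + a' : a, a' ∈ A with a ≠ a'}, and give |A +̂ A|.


Restricted sumset: A +̂ A = {a + a' : a ∈ A, a' ∈ A, a ≠ a'}.
Equivalently, take A + A and drop any sum 2a that is achievable ONLY as a + a for a ∈ A (i.e. sums representable only with equal summands).
Enumerate pairs (a, a') with a < a' (symmetric, so each unordered pair gives one sum; this covers all a ≠ a'):
  -3 + -1 = -4
  -3 + 3 = 0
  -3 + 5 = 2
  -3 + 7 = 4
  -3 + 8 = 5
  -1 + 3 = 2
  -1 + 5 = 4
  -1 + 7 = 6
  -1 + 8 = 7
  3 + 5 = 8
  3 + 7 = 10
  3 + 8 = 11
  5 + 7 = 12
  5 + 8 = 13
  7 + 8 = 15
Collected distinct sums: {-4, 0, 2, 4, 5, 6, 7, 8, 10, 11, 12, 13, 15}
|A +̂ A| = 13
(Reference bound: |A +̂ A| ≥ 2|A| - 3 for |A| ≥ 2, with |A| = 6 giving ≥ 9.)

|A +̂ A| = 13


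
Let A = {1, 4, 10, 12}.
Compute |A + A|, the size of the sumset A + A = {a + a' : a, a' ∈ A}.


A + A = {a + a' : a, a' ∈ A}; |A| = 4.
General bounds: 2|A| - 1 ≤ |A + A| ≤ |A|(|A|+1)/2, i.e. 7 ≤ |A + A| ≤ 10.
Lower bound 2|A|-1 is attained iff A is an arithmetic progression.
Enumerate sums a + a' for a ≤ a' (symmetric, so this suffices):
a = 1: 1+1=2, 1+4=5, 1+10=11, 1+12=13
a = 4: 4+4=8, 4+10=14, 4+12=16
a = 10: 10+10=20, 10+12=22
a = 12: 12+12=24
Distinct sums: {2, 5, 8, 11, 13, 14, 16, 20, 22, 24}
|A + A| = 10

|A + A| = 10


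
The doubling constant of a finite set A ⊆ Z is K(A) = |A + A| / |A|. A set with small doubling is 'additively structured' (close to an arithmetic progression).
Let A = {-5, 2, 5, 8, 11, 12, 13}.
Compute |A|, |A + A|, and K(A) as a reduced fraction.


|A| = 7.
Compute A + A by enumerating all 49 pairs.
A + A = {-10, -3, 0, 3, 4, 6, 7, 8, 10, 13, 14, 15, 16, 17, 18, 19, 20, 21, 22, 23, 24, 25, 26}, so |A + A| = 23.
K = |A + A| / |A| = 23/7 (already in lowest terms) ≈ 3.2857.
Reference: AP of size 7 gives K = 13/7 ≈ 1.8571; a fully generic set of size 7 gives K ≈ 4.0000.

|A| = 7, |A + A| = 23, K = 23/7.


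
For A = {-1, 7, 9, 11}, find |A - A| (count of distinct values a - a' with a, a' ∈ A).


A - A = {a - a' : a, a' ∈ A}; |A| = 4.
Bounds: 2|A|-1 ≤ |A - A| ≤ |A|² - |A| + 1, i.e. 7 ≤ |A - A| ≤ 13.
Note: 0 ∈ A - A always (from a - a). The set is symmetric: if d ∈ A - A then -d ∈ A - A.
Enumerate nonzero differences d = a - a' with a > a' (then include -d):
Positive differences: {2, 4, 8, 10, 12}
Full difference set: {0} ∪ (positive diffs) ∪ (negative diffs).
|A - A| = 1 + 2·5 = 11 (matches direct enumeration: 11).

|A - A| = 11


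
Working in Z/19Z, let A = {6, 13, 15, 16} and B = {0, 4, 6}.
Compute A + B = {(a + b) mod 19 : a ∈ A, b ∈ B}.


Work in Z/19Z: reduce every sum a + b modulo 19.
Enumerate all 12 pairs:
a = 6: 6+0=6, 6+4=10, 6+6=12
a = 13: 13+0=13, 13+4=17, 13+6=0
a = 15: 15+0=15, 15+4=0, 15+6=2
a = 16: 16+0=16, 16+4=1, 16+6=3
Distinct residues collected: {0, 1, 2, 3, 6, 10, 12, 13, 15, 16, 17}
|A + B| = 11 (out of 19 total residues).

A + B = {0, 1, 2, 3, 6, 10, 12, 13, 15, 16, 17}


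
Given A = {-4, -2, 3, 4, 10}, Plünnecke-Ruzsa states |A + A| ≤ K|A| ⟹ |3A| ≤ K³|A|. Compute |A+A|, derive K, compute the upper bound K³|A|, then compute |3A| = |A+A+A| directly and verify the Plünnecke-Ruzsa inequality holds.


|A| = 5.
Step 1: Compute A + A by enumerating all 25 pairs.
A + A = {-8, -6, -4, -1, 0, 1, 2, 6, 7, 8, 13, 14, 20}, so |A + A| = 13.
Step 2: Doubling constant K = |A + A|/|A| = 13/5 = 13/5 ≈ 2.6000.
Step 3: Plünnecke-Ruzsa gives |3A| ≤ K³·|A| = (2.6000)³ · 5 ≈ 87.8800.
Step 4: Compute 3A = A + A + A directly by enumerating all triples (a,b,c) ∈ A³; |3A| = 25.
Step 5: Check 25 ≤ 87.8800? Yes ✓.

K = 13/5, Plünnecke-Ruzsa bound K³|A| ≈ 87.8800, |3A| = 25, inequality holds.
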